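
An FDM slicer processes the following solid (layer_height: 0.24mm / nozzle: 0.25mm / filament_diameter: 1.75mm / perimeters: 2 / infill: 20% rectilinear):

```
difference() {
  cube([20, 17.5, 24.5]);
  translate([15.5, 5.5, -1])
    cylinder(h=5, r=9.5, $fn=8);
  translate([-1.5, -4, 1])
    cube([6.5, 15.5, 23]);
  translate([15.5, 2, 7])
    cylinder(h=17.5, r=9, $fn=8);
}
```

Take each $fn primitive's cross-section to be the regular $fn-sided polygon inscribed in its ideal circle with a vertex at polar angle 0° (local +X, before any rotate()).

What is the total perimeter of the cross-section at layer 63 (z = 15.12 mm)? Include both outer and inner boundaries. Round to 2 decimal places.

At z = 15.12 mm: the 20×17.5 cube contributes its full rectangle (perimeter 75.00 mm); the cylinder at (15.5, 5.5) is not intersected at this z (z outside [-1, 4]); the cube at (-1.5, -4) (footprint 6.5×15.5) is included at this height (perimeter 44.00 mm); the r=9 cylinder at (15.5, 2) gives a regular 8-gon of circumradius 9 (constant along its height) (perimeter = 2·8·9.000·sin(180°/8) = 55.11 mm); After the difference (first − rest): starting from the 20×17.5 cube, the 6.5×15.5 cube at (-1.5, -4) partially overlaps it — only the 57.50 mm² overlap (of its 100.75 mm²) is removed, clipping the outline; the r=9 cylinder at (15.5, 2) partially overlaps it — only the 119.75 mm² overlap (of its 229.10 mm²) is removed, clipping the outline — boundary = 74.00 mm. Overall, the cross-section is a single solid region. Total boundary length (outer) = 74.00 mm.

74.00 mm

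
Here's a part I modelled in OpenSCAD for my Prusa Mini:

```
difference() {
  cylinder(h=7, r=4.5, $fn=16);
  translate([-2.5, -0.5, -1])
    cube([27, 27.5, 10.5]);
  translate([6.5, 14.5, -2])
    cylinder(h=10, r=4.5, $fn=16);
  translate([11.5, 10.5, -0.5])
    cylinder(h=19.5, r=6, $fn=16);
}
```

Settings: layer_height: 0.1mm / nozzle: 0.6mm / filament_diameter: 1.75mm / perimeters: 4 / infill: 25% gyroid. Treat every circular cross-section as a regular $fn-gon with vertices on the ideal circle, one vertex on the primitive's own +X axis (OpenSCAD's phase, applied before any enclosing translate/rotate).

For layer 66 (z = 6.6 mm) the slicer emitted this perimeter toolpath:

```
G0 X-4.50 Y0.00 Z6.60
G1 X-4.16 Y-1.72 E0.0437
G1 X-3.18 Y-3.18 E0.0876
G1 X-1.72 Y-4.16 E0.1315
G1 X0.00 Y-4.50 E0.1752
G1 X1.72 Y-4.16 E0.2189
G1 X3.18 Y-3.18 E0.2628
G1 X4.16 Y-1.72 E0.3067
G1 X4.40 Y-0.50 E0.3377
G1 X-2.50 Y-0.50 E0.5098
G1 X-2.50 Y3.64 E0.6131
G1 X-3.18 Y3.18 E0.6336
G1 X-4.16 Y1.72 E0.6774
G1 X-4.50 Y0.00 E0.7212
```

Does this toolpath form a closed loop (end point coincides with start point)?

Start point (G0): (-4.50, 0.00). End point (last G1): the path returns to the start — closed.

yes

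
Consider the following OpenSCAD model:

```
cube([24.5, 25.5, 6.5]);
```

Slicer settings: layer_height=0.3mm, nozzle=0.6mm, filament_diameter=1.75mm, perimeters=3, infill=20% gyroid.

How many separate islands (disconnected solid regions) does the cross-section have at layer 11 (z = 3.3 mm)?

1

At z = 3.3 mm: the 24.5×25.5 cube contributes its full rectangle. Overall, the cross-section is a single solid region. Island count = 1.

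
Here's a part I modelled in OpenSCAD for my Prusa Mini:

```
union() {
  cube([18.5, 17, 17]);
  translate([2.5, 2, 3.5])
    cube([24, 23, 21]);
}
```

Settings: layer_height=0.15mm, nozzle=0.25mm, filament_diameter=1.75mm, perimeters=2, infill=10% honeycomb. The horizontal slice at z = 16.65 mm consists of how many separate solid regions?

1

At z = 16.65 mm: the cube is present — its section is the full 18.5×17 rectangle; the cube at (2.5, 2) (footprint 24×23) is included at this height; Taking the union: the regions partially overlap (shared area 240.00 mm²), so overlapping operands fuse into one piece — 1 connected region. The result has 1 disconnected region.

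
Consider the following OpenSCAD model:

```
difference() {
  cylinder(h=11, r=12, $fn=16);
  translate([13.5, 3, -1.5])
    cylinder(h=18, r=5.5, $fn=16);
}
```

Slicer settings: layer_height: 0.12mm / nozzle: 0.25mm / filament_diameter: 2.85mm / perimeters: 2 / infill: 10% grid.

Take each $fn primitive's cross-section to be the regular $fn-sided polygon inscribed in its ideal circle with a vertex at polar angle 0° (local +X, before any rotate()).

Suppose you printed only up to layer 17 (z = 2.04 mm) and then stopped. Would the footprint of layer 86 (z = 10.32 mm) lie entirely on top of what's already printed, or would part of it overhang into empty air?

Compare the two slices. At z = 2.04: the r=12 cylinder gives a regular 16-gon of circumradius 12 (constant along its height) (area = (16/2)·12.000²·sin(360°/16) = 440.85 mm²); the cylinder at (13.5, 3): section is a regular 16-gon, circumradius r=5.5 (area = (16/2)·5.500²·sin(360°/16) = 92.61 mm²); Subtracting the remaining from the first: starting from the r=12 cylinder (440.85 mm²), the r=5.5 cylinder at (13.5, 3) partially overlaps it — only the 22.01 mm² overlap (of its 92.61 mm²) is removed, clipping the outline — area = 418.84 mm². At z = 10.32: the r=12 cylinder gives a regular 16-gon of circumradius 12 (constant along its height) (area = (16/2)·12.000²·sin(360°/16) = 440.85 mm²); the r=5.5 cylinder at (13.5, 3) gives a regular 16-gon of circumradius 5.5 (constant along its height) (area = (16/2)·5.500²·sin(360°/16) = 92.61 mm²); Taking the first minus the rest: starting from the r=12 cylinder (440.85 mm²), the r=5.5 cylinder at (13.5, 3) partially overlaps it — only the 22.01 mm² overlap (of its 92.61 mm²) is removed, clipping the outline — area = 418.84 mm². Checking containment: the cross-section at z = 10.32 is a subset of the cross-section at z = 2.04.

entirely on top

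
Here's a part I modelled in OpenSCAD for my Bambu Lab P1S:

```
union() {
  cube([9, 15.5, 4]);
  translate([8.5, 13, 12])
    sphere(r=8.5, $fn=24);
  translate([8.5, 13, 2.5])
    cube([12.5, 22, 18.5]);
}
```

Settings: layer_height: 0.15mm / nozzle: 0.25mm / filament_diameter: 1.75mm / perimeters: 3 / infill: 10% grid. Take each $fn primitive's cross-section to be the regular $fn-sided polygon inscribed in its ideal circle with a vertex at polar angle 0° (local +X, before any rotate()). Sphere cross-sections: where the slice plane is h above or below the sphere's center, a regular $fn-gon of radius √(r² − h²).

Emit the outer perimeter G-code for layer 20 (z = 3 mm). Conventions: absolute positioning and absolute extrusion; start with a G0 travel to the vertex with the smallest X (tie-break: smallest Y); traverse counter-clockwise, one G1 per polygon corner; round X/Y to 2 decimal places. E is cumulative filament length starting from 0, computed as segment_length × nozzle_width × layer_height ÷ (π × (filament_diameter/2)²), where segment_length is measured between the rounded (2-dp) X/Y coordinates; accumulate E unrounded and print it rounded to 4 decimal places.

G0 X0.00 Y0.00 Z3.00
G1 X9.00 Y0.00 E0.1403
G1 X9.00 Y13.00 E0.3430
G1 X21.00 Y13.00 E0.5301
G1 X21.00 Y35.00 E0.8731
G1 X8.50 Y35.00 E1.0680
G1 X8.50 Y15.50 E1.3720
G1 X0.00 Y15.50 E1.5045
G1 X0.00 Y0.00 E1.7462

At z = 3 mm: the cube (footprint 9×15.5) is included at this height; the sphere at (8.5, 13) does not reach this height (|z−center|=9.000 > r=8.5); the cube at (8.5, 13) (footprint 12.5×22) is included at this height; Taking the union: the regions partially overlap (shared area 1.25 mm²), so overlapping operands fuse into one piece — 1 connected region. The outline is a single polygon with 8 vertices. Extrusion per mm of travel: 0.25 × 0.15 / (π × 0.875²) = 0.015591. Accumulating E over each segment gives final E = 1.7462.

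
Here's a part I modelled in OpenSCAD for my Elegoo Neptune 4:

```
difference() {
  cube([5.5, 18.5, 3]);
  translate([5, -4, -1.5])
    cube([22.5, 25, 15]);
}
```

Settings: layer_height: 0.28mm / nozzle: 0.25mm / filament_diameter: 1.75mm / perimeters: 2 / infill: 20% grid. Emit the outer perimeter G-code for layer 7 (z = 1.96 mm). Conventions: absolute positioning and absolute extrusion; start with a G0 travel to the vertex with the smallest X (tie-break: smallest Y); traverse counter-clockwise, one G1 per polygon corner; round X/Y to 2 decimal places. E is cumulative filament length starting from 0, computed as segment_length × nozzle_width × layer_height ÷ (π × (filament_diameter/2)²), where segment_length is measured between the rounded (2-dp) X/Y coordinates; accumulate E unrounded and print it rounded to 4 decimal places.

At z = 1.96 mm: the cube is present — its section is the full 5.5×18.5 rectangle; the 22.5×25 cube at (5, -4) contributes its full rectangle; After the difference (first − rest): starting from the 5.5×18.5 cube, the 22.5×25 cube at (5, -4) partially overlaps it — only the 9.25 mm² overlap (of its 562.50 mm²) is removed, clipping the outline — 1 connected region. The outline is a single polygon with 4 vertices. Extrusion per mm of travel: 0.25 × 0.28 / (π × 0.875²) = 0.029103. Accumulating E over each segment gives final E = 1.3678.

G0 X0.00 Y0.00 Z1.96
G1 X5.00 Y0.00 E0.1455
G1 X5.00 Y18.50 E0.6839
G1 X0.00 Y18.50 E0.8294
G1 X0.00 Y0.00 E1.3678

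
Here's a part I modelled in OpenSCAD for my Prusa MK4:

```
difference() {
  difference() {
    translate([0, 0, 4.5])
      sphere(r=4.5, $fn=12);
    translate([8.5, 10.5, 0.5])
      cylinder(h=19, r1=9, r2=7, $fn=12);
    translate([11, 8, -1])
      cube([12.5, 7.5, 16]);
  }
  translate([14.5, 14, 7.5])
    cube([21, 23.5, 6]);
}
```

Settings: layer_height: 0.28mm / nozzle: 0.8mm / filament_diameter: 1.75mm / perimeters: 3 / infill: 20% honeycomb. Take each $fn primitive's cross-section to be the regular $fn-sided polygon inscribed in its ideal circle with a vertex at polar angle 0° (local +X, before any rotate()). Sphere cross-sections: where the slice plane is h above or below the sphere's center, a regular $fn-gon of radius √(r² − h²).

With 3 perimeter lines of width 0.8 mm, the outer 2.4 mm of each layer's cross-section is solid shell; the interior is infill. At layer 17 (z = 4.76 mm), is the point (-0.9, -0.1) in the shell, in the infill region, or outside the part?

At z = 4.76 mm: the r=4.5 sphere contributes a regular 12-gon of circumradius √(4.5²−0.26²) = 4.492; the cone at (8.5, 10.5) (r1=9→r2=7) has section circumradius 8.552 here — a regular 12-gon; the 12.5×7.5 cube at (11, 8) contributes its full rectangle; Taking the first minus the rest: starting from the r=4.5 sphere, the cone at (8.5, 10.5) misses the remaining region (no effect); the 12.5×7.5 cube at (11, 8) misses the remaining region (no effect) — 1 connected region; the cube at (14.5, 14) is not intersected at this z (z outside [7.5, 13.5]); Subtracting the remaining from the first: none of the subtracted shapes is present at this height, so that combined region is unchanged — 1 connected region. Overall, the cross-section is a single solid region. The nearest boundary edge runs (-3.89, -2.25)→(-4.49, 0.00); distance from the point to it = 3.44 mm. The point is inside the cross-section and 3.44 mm from the nearest boundary — more than the 2.4 mm shell width (3 × 0.8), so it's in the infill interior.

infill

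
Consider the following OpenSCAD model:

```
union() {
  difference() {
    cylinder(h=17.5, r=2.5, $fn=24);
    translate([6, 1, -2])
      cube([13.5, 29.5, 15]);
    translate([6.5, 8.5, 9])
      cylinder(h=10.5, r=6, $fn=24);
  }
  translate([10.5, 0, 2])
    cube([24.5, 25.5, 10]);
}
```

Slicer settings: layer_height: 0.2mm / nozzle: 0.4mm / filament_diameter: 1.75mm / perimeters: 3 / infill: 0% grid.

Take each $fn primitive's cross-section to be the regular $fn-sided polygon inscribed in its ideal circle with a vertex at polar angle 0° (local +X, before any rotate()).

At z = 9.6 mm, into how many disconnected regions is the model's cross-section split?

At z = 9.6 mm: the cylinder: section is a regular 24-gon, circumradius r=2.5; the cube at (6, 1) (footprint 13.5×29.5) is included at this height; the cylinder at (6.5, 8.5): section is a regular 24-gon, circumradius r=6; After the difference (first − rest): starting from the r=2.5 cylinder, the 13.5×29.5 cube at (6, 1) misses the remaining region (no effect); the r=6 cylinder at (6.5, 8.5) misses the remaining region (no effect) — 1 connected region; the cube at (10.5, 0) is present — its section is the full 24.5×25.5 rectangle; Merging all regions: the 2 present regions are separate (no shared area or edge), so areas and boundary lengths simply add and each stays a separate island — 2 connected regions. The result has 2 disconnected regions.

2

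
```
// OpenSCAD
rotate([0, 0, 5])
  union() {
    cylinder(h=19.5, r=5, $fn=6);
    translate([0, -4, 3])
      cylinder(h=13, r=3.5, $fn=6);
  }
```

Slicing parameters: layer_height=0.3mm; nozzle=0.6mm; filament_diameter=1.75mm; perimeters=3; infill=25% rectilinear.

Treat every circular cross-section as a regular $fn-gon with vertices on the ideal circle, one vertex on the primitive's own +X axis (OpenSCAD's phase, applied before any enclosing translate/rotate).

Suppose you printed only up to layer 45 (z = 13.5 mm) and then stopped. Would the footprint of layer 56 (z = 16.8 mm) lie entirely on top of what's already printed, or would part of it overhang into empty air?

entirely on top

Compare the two slices. At z = 13.5: the cylinder: section is a regular 6-gon, circumradius r=5 (area = (6/2)·5.000²·sin(360°/6) = 64.95 mm²); the r=3.5 cylinder at (0, -4) gives a regular 6-gon of circumradius 3.5 (constant along its height) (area = (6/2)·3.500²·sin(360°/6) = 31.83 mm²); Taking the union: the regions partially overlap — summed areas 96.78 mm² minus the doubly-counted overlap 17.06 mm² gives 79.72 mm² — area = 79.72 mm²; (rotated 5° about Z; rotation is an isometry so areas/perimeters/island counts are preserved). At z = 16.8: the cylinder: section is a regular 6-gon, circumradius r=5 (area = (6/2)·5.000²·sin(360°/6) = 64.95 mm²); the cylinder at (0, -4) does not reach this height (z outside [3, 16]); Merging all regions: only the r=5 cylinder is present, so the union is just that shape — area = 64.95 mm²; (rotated 5° about Z; rotation is an isometry so areas/perimeters/island counts are preserved). Checking containment: the cross-section at z = 16.8 is a subset of the cross-section at z = 13.5.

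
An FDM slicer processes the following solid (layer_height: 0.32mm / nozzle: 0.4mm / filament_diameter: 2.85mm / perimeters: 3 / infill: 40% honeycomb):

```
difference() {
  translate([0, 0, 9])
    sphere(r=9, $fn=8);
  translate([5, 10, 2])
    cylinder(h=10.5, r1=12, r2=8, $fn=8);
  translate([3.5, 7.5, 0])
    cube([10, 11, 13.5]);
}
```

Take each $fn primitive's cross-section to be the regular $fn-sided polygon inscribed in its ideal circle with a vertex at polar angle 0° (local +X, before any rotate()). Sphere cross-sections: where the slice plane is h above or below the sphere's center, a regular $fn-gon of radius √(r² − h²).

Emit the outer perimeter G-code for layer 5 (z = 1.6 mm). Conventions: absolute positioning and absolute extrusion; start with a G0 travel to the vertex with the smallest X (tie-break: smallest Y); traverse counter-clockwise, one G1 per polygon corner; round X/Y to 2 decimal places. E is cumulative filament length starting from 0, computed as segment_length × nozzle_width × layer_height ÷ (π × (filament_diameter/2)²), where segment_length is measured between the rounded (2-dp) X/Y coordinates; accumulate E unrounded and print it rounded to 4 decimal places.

At z = 1.6 mm: the sphere: section is a regular 8-gon, circumradius = √(r²−h²) = √(9²−7.4²) = 5.122; the cone at (5, 10) does not reach this height (z outside [2, 12.5]); the 10×11 cube at (3.5, 7.5) contributes its full rectangle; Taking the first minus the rest: starting from the r=9 sphere, the 10×11 cube at (3.5, 7.5) misses the remaining region (no effect) — 1 connected region. The outline is a single polygon with 8 vertices. Extrusion per mm of travel: 0.4 × 0.32 / (π × 1.425²) = 0.020065. Accumulating E over each segment gives final E = 0.6290.

G0 X-5.12 Y0.00 Z1.60
G1 X-3.62 Y-3.62 E0.0786
G1 X0.00 Y-5.12 E0.1572
G1 X3.62 Y-3.62 E0.2359
G1 X5.12 Y0.00 E0.3145
G1 X3.62 Y3.62 E0.3931
G1 X0.00 Y5.12 E0.4717
G1 X-3.62 Y3.62 E0.5504
G1 X-5.12 Y0.00 E0.6290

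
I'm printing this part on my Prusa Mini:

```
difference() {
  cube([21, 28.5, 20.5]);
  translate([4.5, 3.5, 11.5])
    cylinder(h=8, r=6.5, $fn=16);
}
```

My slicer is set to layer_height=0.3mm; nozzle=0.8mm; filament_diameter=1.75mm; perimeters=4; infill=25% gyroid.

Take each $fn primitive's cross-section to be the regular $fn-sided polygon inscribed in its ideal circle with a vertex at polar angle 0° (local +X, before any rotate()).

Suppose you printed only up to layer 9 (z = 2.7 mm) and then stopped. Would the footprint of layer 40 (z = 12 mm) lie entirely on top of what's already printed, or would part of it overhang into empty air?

Compare the two slices. At z = 2.7: the cube (footprint 21×28.5) is included at this height (area 598.50 mm²); the cylinder at (4.5, 3.5) is not intersected at this z (z outside [11.5, 19.5]); Subtracting the remaining from the first: none of the subtracted shapes is present at this height, so the 21×28.5 cube is unchanged — area = 598.50 mm². At z = 12: the 21×28.5 cube contributes its full rectangle (area 598.50 mm²); the r=6.5 cylinder at (4.5, 3.5) gives a regular 16-gon of circumradius 6.5 (constant along its height) (area = (16/2)·6.500²·sin(360°/16) = 129.35 mm²); Subtracting the remaining from the first: starting from the 21×28.5 cube (598.50 mm²), the r=6.5 cylinder at (4.5, 3.5) partially overlaps it — only the 95.66 mm² overlap (of its 129.35 mm²) is removed, clipping the outline — area = 502.84 mm². Checking containment: the cross-section at z = 12 is a subset of the cross-section at z = 2.7.

entirely on top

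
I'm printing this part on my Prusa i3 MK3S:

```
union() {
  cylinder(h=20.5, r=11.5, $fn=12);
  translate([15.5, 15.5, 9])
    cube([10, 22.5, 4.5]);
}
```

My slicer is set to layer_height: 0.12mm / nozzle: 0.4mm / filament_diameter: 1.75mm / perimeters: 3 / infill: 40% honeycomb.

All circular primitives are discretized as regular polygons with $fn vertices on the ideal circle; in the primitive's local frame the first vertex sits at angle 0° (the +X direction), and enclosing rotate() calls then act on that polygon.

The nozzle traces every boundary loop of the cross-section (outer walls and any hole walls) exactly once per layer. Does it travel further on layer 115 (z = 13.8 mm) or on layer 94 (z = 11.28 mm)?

Layer 115 (z = 13.8): the r=11.5 cylinder gives a regular 12-gon of circumradius 11.5 (constant along its height) (perimeter = 2·12·11.500·sin(180°/12) = 71.43 mm); the cube at (15.5, 15.5) is not intersected at this z (z outside [9, 13.5]); Combining (union): only the r=11.5 cylinder is present, so the union is just that shape — boundary = 71.43 mm. So its perimeter = 71.43 mm. Layer 94 (z = 11.28): the cylinder: section is a regular 12-gon, circumradius r=11.5 (perimeter = 2·12·11.500·sin(180°/12) = 71.43 mm); the cube at (15.5, 15.5) is present — its section is the full 10×22.5 rectangle (perimeter 65.00 mm); Taking the union: the 2 present regions are separate (no shared area or edge), so areas and boundary lengths simply add and each stays a separate island — boundary = 136.43 mm. So its perimeter = 136.43 mm. Layer 94 is larger (136.43 vs 71.43 mm).

layer 94 (z = 11.28 mm)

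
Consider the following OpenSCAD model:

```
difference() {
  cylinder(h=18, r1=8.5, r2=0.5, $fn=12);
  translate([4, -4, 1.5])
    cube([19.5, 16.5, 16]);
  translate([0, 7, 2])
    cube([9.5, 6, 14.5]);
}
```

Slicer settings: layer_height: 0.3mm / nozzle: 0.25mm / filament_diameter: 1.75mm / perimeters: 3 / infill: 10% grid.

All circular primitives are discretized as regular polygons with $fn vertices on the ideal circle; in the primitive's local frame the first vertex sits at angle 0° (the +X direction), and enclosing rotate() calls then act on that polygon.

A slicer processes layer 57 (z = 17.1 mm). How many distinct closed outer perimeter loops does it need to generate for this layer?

At z = 17.1 mm: the cone (r1=8.5→r2=0.5) has section circumradius 0.900 here — a regular 12-gon; the cube at (4, -4) (footprint 19.5×16.5) is included at this height; the cube at (0, 7) is absent (z outside [2, 16.5]); After the difference (first − rest): starting from the cone, the 19.5×16.5 cube at (4, -4) misses the remaining region (no effect) — 1 connected region. The result has 1 disconnected region.

1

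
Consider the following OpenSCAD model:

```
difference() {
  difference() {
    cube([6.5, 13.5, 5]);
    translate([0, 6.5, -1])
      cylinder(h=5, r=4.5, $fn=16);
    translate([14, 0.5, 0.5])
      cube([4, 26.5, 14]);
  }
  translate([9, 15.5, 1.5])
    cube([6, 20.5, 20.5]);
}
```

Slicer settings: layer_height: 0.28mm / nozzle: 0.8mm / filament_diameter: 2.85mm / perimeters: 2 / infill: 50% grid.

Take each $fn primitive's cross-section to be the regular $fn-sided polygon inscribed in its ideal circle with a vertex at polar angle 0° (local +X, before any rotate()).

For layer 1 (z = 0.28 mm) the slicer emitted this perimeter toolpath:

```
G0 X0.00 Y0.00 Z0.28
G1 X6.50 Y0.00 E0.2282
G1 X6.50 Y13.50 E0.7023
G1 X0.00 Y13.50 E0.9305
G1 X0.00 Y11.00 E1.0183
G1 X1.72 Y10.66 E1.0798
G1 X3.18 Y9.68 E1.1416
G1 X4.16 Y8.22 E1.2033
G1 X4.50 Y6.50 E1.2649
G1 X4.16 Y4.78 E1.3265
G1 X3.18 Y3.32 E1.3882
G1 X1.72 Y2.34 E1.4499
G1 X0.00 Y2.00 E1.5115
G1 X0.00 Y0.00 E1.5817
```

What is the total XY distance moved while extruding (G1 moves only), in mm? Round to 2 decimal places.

45.05 mm

Sum the Euclidean lengths of each G1 segment: total = 45.05 mm.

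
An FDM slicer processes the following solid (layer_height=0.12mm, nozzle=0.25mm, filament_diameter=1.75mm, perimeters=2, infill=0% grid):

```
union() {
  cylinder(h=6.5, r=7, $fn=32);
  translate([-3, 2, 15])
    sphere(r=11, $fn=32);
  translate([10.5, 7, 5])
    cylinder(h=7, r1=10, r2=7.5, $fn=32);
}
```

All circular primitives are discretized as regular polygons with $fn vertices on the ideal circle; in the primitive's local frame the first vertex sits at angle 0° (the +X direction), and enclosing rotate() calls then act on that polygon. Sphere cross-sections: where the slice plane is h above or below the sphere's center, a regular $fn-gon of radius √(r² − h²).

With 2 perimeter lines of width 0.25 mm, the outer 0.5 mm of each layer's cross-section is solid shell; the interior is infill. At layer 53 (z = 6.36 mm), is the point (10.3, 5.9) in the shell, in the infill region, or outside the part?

infill

At z = 6.36 mm: the r=7 cylinder gives a regular 32-gon of circumradius 7 (constant along its height); the r=11 sphere at (-3, 2) slices to a regular 32-gon of circumradius 6.808 (√(r²−h²) with h=8.64 from center); the cone at (10.5, 7): at t=0.194 of its height the radius interpolates to r₁+(r₂−r₁)t = 9.514, giving a regular 32-gon of that circumradius; Combining (union): the regions partially overlap (shared area 127.27 mm²), so overlapping operands fuse into one piece — 1 connected region. Overall, the cross-section is a single solid region. The nearest boundary edge runs (10.50, -2.51)→(8.64, -2.33); distance from the point to it = 8.35 mm. The point is inside the cross-section and 8.35 mm from the nearest boundary — more than the 0.5 mm shell width (2 × 0.25), so it's in the infill interior.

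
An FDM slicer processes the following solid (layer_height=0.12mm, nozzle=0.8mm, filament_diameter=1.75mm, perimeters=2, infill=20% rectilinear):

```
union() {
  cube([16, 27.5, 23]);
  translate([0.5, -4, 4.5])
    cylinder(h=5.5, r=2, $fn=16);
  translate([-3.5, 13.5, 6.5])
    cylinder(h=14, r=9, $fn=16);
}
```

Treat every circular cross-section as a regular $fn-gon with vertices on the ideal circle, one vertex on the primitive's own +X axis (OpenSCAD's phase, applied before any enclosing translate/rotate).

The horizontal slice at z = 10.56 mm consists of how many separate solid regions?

1

At z = 10.56 mm: the cube is present — its section is the full 16×27.5 rectangle; the cylinder at (0.5, -4) does not reach this height (z outside [4.5, 10]); the r=9 cylinder at (-3.5, 13.5) gives a regular 16-gon of circumradius 9 (constant along its height); Combining (union): the regions partially overlap (shared area 63.43 mm²), so overlapping operands fuse into one piece — 1 connected region. The result has 1 disconnected region.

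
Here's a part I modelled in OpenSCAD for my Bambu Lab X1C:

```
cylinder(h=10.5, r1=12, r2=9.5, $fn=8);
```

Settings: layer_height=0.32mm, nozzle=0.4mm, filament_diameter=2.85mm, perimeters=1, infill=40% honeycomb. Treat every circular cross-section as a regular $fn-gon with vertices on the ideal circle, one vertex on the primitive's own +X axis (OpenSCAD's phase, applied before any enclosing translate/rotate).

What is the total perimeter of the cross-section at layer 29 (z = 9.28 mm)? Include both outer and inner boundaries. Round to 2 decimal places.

59.95 mm

At z = 9.28 mm: the cone contributes a regular 8-gon of circumradius 9.790 (interpolated between r1=12 and r2=9.5 at t=0.884) (perimeter = 2·8·9.790·sin(180°/8) = 59.95 mm). Overall, the cross-section is a single solid region. Total boundary length (outer) = 59.95 mm.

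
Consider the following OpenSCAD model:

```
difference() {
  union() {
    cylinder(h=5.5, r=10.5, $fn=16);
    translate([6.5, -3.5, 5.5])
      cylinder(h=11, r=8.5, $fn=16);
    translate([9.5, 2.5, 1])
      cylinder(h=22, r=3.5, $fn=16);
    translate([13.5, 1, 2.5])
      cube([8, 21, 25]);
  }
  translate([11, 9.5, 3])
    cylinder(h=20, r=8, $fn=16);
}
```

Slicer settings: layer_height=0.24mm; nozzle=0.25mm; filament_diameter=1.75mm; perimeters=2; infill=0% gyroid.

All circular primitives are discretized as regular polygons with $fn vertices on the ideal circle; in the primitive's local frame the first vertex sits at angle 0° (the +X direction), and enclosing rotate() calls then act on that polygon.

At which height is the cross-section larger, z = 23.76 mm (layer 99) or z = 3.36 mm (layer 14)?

layer 14 (z = 3.36 mm)

Layer 99 (z = 23.76): the cylinder is not intersected at this z (z outside [0, 5.5]); the cylinder at (6.5, -3.5) is not intersected at this z (z outside [5.5, 16.5]); the cylinder at (9.5, 2.5) does not reach this height (z outside [1, 23]); the cube at (13.5, 1) (footprint 8×21) is included at this height (area 168.00 mm²); Combining (union): only the 8×21 cube at (13.5, 1) is present, so the union is just that shape — area = 168.00 mm²; the cylinder at (11, 9.5) is not intersected at this z (z outside [3, 23]); Subtracting the remaining from the first: none of the subtracted shapes is present at this height, so the result so far is unchanged — area = 168.00 mm². So its area = 168.00 mm². Layer 14 (z = 3.36): the cylinder: section is a regular 16-gon, circumradius r=10.5 (area = (16/2)·10.500²·sin(360°/16) = 337.53 mm²); the cylinder at (6.5, -3.5) does not reach this height (z outside [5.5, 16.5]); the r=3.5 cylinder at (9.5, 2.5) gives a regular 16-gon of circumradius 3.5 (constant along its height) (area = (16/2)·3.500²·sin(360°/16) = 37.50 mm²); the 8×21 cube at (13.5, 1) contributes its full rectangle (area 168.00 mm²); Merging all regions: the regions partially overlap — summed areas 543.03 mm² minus the doubly-counted overlap 21.19 mm² gives 521.84 mm² — area = 521.84 mm²; the cylinder at (11, 9.5): section is a regular 16-gon, circumradius r=8 (area = (16/2)·8.000²·sin(360°/16) = 195.93 mm²); Taking the first minus the rest: starting from that combined region (521.84 mm²), the r=8 cylinder at (11, 9.5) partially overlaps it — only the 99.04 mm² overlap (of its 195.93 mm²) is removed, clipping the outline — area = 422.80 mm². So its area = 422.80 mm². Layer 14 is larger (422.80 vs 168.00 mm²).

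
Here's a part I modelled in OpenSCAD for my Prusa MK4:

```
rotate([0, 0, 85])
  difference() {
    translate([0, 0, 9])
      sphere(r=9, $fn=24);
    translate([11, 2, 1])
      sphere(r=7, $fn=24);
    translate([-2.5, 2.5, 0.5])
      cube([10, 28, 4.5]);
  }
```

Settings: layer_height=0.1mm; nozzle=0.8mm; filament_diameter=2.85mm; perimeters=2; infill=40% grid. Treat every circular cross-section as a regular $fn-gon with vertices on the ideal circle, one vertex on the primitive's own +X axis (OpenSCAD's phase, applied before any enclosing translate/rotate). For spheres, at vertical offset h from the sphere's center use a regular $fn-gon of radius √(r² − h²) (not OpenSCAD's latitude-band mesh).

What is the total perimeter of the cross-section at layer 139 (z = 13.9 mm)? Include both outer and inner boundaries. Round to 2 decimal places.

At z = 13.9 mm: the sphere: section is a regular 24-gon, circumradius = √(r²−h²) = √(9²−4.9²) = 7.549 (perimeter = 2·24·7.549·sin(180°/24) = 47.30 mm); the sphere at (11, 2) does not reach this height (|z−center|=12.900 > r=7); the cube at (-2.5, 2.5) is not intersected at this z (z outside [0.5, 5]); After the difference (first − rest): none of the subtracted shapes is present at this height, so the r=9 sphere is unchanged — boundary = 47.30 mm; (whole slice rotated 85° about Z — lengths, areas and connectivity unchanged). Overall, the cross-section is a single solid region. Total boundary length (outer) = 47.30 mm.

47.30 mm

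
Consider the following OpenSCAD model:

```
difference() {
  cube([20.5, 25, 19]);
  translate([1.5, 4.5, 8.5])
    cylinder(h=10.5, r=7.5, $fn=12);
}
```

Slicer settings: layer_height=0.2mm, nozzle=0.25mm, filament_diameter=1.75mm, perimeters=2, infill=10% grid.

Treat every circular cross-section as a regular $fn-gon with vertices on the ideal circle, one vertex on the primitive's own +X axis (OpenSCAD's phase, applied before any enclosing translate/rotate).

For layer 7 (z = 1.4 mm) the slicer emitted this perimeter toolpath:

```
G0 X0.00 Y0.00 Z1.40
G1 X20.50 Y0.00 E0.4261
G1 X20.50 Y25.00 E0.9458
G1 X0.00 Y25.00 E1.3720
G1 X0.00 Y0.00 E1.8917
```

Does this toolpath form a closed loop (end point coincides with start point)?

Start point (G0): (0.00, 0.00). End point (last G1): the path returns to the start — closed.

yes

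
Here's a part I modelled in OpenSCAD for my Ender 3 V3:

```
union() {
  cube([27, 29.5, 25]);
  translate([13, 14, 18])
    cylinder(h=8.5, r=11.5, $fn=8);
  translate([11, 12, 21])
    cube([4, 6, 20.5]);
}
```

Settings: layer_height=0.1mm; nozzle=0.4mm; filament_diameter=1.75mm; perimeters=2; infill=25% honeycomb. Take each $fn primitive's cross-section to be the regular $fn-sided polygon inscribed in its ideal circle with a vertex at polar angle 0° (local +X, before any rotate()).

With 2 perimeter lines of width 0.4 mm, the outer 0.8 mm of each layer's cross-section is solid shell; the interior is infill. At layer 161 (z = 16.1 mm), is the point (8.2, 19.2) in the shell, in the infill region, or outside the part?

At z = 16.1 mm: the cube (footprint 27×29.5) is included at this height; the cylinder at (13, 14) is absent (z outside [18, 26.5]); the cube at (11, 12) is absent (z outside [21, 41.5]); Taking the union: only the 27×29.5 cube is present, so the union is just that shape — 1 connected region. Overall, the cross-section is a single solid region. The nearest boundary edge runs (0.00, 29.50)→(0.00, 0.00); distance from the point to it = 8.20 mm. The point is inside the cross-section and 8.20 mm from the nearest boundary — more than the 0.8 mm shell width (2 × 0.4), so it's in the infill interior.

infill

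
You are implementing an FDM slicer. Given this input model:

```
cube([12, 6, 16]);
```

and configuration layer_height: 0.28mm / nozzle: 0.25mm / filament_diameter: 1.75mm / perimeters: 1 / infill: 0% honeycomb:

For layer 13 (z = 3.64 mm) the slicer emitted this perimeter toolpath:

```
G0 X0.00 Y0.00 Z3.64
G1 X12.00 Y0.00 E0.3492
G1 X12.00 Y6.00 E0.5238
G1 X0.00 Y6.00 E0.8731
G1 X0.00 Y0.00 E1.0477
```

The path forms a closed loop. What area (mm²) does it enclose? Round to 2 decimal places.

72.00 mm²

Apply the shoelace formula to the sequence of (X, Y) vertices; enclosed area = 72.00 mm².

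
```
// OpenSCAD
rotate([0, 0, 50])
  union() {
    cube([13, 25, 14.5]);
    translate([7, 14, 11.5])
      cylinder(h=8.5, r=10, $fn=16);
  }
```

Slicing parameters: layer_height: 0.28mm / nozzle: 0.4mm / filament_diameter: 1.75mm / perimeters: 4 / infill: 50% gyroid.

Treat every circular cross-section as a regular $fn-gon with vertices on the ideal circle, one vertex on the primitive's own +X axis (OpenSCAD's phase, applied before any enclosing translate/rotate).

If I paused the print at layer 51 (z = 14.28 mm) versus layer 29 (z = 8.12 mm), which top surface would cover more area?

Layer 51 (z = 14.28): the 13×25 cube contributes its full rectangle (area 325.00 mm²); the r=10 cylinder at (7, 14) gives a regular 16-gon of circumradius 10 (constant along its height) (area = (16/2)·10.000²·sin(360°/16) = 306.15 mm²); Combining (union): the regions partially overlap — summed areas 631.15 mm² minus the doubly-counted overlap 236.15 mm² gives 395.00 mm² — area = 395.00 mm²; (whole slice rotated 50° about Z — lengths, areas and connectivity unchanged). So its area = 395.00 mm². Layer 29 (z = 8.12): the 13×25 cube contributes its full rectangle (area 325.00 mm²); the cylinder at (7, 14) does not reach this height (z outside [11.5, 20]); Combining (union): only the 13×25 cube is present, so the union is just that shape — area = 325.00 mm²; (rotated 50° about Z; rotation is an isometry so areas/perimeters/island counts are preserved). So its area = 325.00 mm². Layer 51 is larger (395.00 vs 325.00 mm²).

layer 51 (z = 14.28 mm)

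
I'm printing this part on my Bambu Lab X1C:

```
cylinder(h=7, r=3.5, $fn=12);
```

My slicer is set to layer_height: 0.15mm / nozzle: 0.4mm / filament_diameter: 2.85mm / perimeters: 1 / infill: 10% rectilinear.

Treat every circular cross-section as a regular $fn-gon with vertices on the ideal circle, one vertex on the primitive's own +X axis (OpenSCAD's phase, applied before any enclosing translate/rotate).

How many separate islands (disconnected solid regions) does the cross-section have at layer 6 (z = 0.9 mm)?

At z = 0.9 mm: the r=3.5 cylinder contributes a regular 12-gon of circumradius 3.5. Overall, the cross-section is a single solid region. Island count = 1.

1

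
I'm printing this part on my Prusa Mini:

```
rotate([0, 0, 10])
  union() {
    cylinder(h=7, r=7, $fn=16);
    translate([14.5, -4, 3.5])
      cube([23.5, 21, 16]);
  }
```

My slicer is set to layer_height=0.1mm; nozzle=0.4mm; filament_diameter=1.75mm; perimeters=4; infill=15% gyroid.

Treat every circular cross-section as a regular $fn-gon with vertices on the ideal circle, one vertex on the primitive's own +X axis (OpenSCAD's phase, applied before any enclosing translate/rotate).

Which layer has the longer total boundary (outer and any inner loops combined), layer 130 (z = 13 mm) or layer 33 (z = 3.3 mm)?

layer 130 (z = 13 mm)

Layer 130 (z = 13): the cylinder does not reach this height (z outside [0, 7]); the cube at (14.5, -4) (footprint 23.5×21) is included at this height (perimeter 89.00 mm); Combining (union): only the 23.5×21 cube at (14.5, -4) is present, so the union is just that shape — boundary = 89.00 mm; (rotated 10° about Z; rotation is an isometry so areas/perimeters/island counts are preserved). So its perimeter = 89.00 mm. Layer 33 (z = 3.3): the cylinder: section is a regular 16-gon, circumradius r=7 (perimeter = 2·16·7.000·sin(180°/16) = 43.70 mm); the cube at (14.5, -4) does not reach this height (z outside [3.5, 19.5]); Combining (union): only the r=7 cylinder is present, so the union is just that shape — boundary = 43.70 mm; (rotated 10° about Z; rotation is an isometry so areas/perimeters/island counts are preserved). So its perimeter = 43.70 mm. Layer 130 is larger (89.00 vs 43.70 mm).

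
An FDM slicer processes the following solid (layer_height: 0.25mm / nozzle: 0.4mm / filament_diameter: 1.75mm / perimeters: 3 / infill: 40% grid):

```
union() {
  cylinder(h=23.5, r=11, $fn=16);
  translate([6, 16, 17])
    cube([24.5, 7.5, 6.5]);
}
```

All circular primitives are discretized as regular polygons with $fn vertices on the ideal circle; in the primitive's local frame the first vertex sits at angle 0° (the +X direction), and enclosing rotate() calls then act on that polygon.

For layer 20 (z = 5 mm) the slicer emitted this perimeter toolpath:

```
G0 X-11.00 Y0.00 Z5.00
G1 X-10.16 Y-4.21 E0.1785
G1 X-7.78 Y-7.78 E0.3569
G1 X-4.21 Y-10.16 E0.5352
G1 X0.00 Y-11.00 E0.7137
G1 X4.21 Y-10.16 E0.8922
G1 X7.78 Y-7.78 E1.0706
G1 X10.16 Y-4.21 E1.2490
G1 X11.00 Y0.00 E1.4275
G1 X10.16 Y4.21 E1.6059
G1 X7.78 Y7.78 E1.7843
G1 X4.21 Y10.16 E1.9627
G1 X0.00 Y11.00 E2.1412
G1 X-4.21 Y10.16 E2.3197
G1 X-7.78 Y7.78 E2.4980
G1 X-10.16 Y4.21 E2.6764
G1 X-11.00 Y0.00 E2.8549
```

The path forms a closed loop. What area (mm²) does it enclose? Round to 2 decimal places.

370.40 mm²

Apply the shoelace formula to the sequence of (X, Y) vertices; enclosed area = 370.40 mm².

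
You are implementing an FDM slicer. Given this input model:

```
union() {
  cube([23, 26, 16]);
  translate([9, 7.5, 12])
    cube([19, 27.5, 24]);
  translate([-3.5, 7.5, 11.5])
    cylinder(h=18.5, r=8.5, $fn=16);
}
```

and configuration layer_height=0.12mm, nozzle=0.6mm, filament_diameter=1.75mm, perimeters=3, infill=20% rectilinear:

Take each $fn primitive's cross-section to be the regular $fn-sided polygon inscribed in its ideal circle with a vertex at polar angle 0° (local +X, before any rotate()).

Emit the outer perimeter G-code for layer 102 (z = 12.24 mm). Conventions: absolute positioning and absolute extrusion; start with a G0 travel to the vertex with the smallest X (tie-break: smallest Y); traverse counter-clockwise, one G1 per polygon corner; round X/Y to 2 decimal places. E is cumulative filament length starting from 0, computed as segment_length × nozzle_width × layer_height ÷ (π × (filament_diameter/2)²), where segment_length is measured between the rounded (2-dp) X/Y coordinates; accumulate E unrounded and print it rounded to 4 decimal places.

G0 X-12.00 Y7.50 Z12.24
G1 X-11.35 Y4.25 E0.0992
G1 X-9.51 Y1.49 E0.1985
G1 X-6.75 Y-0.35 E0.2978
G1 X-3.50 Y-1.00 E0.3970
G1 X-0.25 Y-0.35 E0.4962
G1 X0.28 Y0.00 E0.5152
G1 X23.00 Y0.00 E1.1953
G1 X23.00 Y7.50 E1.4198
G1 X28.00 Y7.50 E1.5695
G1 X28.00 Y35.00 E2.3927
G1 X9.00 Y35.00 E2.9615
G1 X9.00 Y26.00 E3.2309
G1 X0.00 Y26.00 E3.5003
G1 X0.00 Y15.19 E3.8239
G1 X-0.25 Y15.35 E3.8327
G1 X-3.50 Y16.00 E3.9320
G1 X-6.75 Y15.35 E4.0312
G1 X-9.51 Y13.51 E4.1305
G1 X-11.35 Y10.75 E4.2298
G1 X-12.00 Y7.50 E4.3290

At z = 12.24 mm: the cube is present — its section is the full 23×26 rectangle; the 19×27.5 cube at (9, 7.5) contributes its full rectangle; the r=8.5 cylinder at (-3.5, 7.5) gives a regular 16-gon of circumradius 8.5 (constant along its height); Taking the union: the regions partially overlap (shared area 312.53 mm²), so overlapping operands fuse into one piece — 1 connected region. The outline is a single polygon with 20 vertices. Extrusion per mm of travel: 0.6 × 0.12 / (π × 0.875²) = 0.029934. Accumulating E over each segment gives final E = 4.3290.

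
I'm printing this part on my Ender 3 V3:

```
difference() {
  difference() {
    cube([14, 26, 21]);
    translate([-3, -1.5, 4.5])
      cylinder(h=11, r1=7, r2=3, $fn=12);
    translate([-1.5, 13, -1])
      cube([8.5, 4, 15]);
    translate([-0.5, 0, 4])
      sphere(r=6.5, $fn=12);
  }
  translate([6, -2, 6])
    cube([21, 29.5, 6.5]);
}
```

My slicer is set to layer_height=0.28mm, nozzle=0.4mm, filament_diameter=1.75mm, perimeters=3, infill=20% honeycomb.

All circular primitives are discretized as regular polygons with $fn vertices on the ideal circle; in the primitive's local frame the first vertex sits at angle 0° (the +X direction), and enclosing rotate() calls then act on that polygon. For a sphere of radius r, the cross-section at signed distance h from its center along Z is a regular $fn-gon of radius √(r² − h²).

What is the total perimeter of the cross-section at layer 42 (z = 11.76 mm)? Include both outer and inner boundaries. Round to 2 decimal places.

67.39 mm

At z = 11.76 mm: the 14×26 cube contributes its full rectangle (perimeter 80.00 mm); the cone at (-3, -1.5) (r1=7→r2=3) has section circumradius 4.360 here — a regular 12-gon (perimeter = 2·12·4.360·sin(180°/12) = 27.08 mm); the 8.5×4 cube at (-1.5, 13) contributes its full rectangle (perimeter 25.00 mm); the sphere at (-0.5, 0) is absent (|z−center|=7.760 > r=6.5); Subtracting the remaining from the first: starting from the 14×26 cube, the cone at (-3, -1.5) partially overlaps it — only the 0.89 mm² overlap (of its 57.03 mm²) is removed, clipping the outline; the 8.5×4 cube at (-1.5, 13) partially overlaps it — only the 28.00 mm² overlap (of its 34.00 mm²) is removed, clipping the outline — boundary = 93.39 mm; the 21×29.5 cube at (6, -2) contributes its full rectangle (perimeter 101.00 mm); After the difference (first − rest): starting from the result so far, the 21×29.5 cube at (6, -2) partially overlaps it — only the 204.00 mm² overlap (of its 619.50 mm²) is removed, clipping the outline — boundary = 67.39 mm. Overall, the cross-section has 2 separate islands. Total boundary length (outer) = 67.39 mm.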